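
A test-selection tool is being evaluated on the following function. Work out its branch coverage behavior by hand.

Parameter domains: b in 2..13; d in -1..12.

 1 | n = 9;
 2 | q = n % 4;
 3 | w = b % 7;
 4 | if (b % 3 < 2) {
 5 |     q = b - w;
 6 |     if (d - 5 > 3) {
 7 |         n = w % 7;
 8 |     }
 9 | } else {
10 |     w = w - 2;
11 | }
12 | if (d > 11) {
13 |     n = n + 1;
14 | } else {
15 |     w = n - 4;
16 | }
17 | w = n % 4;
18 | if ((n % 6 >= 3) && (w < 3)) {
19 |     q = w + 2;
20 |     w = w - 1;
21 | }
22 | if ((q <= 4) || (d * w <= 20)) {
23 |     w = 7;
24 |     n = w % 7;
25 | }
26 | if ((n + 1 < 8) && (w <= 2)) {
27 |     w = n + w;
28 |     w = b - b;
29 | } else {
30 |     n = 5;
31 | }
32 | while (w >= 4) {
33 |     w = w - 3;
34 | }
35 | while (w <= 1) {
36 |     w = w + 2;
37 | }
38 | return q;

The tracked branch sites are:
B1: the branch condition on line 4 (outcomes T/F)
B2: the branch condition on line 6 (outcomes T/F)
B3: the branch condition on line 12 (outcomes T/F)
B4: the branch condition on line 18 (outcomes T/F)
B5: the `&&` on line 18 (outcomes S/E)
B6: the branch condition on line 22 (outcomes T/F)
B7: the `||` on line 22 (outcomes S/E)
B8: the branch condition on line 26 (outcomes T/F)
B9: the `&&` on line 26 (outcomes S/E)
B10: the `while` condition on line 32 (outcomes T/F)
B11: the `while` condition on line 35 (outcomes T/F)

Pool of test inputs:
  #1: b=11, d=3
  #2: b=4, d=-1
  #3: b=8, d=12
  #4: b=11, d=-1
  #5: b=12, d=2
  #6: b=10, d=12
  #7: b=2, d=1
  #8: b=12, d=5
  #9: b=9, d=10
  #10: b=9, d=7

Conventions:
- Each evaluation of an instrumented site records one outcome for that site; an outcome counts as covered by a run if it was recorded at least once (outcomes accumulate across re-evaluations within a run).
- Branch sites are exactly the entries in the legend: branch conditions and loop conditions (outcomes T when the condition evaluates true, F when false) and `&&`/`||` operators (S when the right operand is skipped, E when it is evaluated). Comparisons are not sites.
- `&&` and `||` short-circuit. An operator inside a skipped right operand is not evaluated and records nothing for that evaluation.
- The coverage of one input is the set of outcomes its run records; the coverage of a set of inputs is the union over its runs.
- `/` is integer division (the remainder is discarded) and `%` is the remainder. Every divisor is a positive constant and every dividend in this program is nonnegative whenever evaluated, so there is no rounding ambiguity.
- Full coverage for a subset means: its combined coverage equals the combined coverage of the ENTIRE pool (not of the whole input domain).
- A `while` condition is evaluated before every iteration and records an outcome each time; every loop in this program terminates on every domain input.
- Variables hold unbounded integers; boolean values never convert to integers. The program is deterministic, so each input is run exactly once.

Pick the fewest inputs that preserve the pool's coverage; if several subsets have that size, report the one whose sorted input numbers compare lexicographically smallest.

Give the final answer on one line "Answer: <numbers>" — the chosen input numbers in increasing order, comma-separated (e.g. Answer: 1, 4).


test 1 (b=11, d=3) fires B1->F, B3->F, B5->E, B4->T, B7->S, B6->T, B9->E, B8->F, B10->T, B10->T, B10->F, B11->T, B11->F; hits B1=F, B3=F, B4=T, B5=E, B6=T, B7=S, B8=F, B9=E, B10=T, B10=F, B11=T, B11=F
test 2 (b=4, d=-1) fires B1->T, B2->F, B3->F, B5->E, B4->T, B7->S, B6->T, B9->E, B8->F, B10->T, B10->T, B10->F, B11->T, B11->F; hits B1=T, B2=F, B3=F, B4=T, B5=E, B6=T, B7=S, B8=F, B9=E, B10=T, B10=F, B11=T, B11=F
test 3 (b=8, d=12) fires B1->F, B3->T, B5->E, B4->T, B7->S, B6->T, B9->E, B8->F, B10->T, B10->T, B10->F, B11->T, B11->F; hits B1=F, B3=T, B4=T, B5=E, B6=T, B7=S, B8=F, B9=E, B10=T, B10=F, B11=T, B11=F
test 4 (b=11, d=-1) fires B1->F, B3->F, B5->E, B4->T, B7->S, B6->T, B9->E, B8->F, B10->T, B10->T, B10->F, B11->T, B11->F; hits B1=F, B3=F, B4=T, B5=E, B6=T, B7=S, B8=F, B9=E, B10=T, B10=F, B11=T, B11=F
test 5 (b=12, d=2) fires B1->T, B2->F, B3->F, B5->E, B4->T, B7->S, B6->T, B9->E, B8->F, B10->T, B10->T, B10->F, B11->T, B11->F; hits B1=T, B2=F, B3=F, B4=T, B5=E, B6=T, B7=S, B8=F, B9=E, B10=T, B10=F, B11=T, B11=F
test 6 (b=10, d=12) fires B1->T, B2->T, B3->T, B5->E, B4->T, B7->S, B6->T, B9->E, B8->F, B10->T, B10->T, B10->F, B11->T, B11->F; hits B1=T, B2=T, B3=T, B4=T, B5=E, B6=T, B7=S, B8=F, B9=E, B10=T, B10=F, B11=T, B11=F
test 7 (b=2, d=1) fires B1->F, B3->F, B5->E, B4->T, B7->S, B6->T, B9->E, B8->F, B10->T, B10->T, B10->F, B11->T, B11->F; hits B1=F, B3=F, B4=T, B5=E, B6=T, B7=S, B8=F, B9=E, B10=T, B10=F, B11=T, B11=F
test 8 (b=12, d=5) fires B1->T, B2->F, B3->F, B5->E, B4->T, B7->S, B6->T, B9->E, B8->F, B10->T, B10->T, B10->F, B11->T, B11->F; hits B1=T, B2=F, B3=F, B4=T, B5=E, B6=T, B7=S, B8=F, B9=E, B10=T, B10=F, B11=T, B11=F
test 9 (b=9, d=10) fires B1->T, B2->T, B3->F, B5->S, B4->F, B7->E, B6->T, B9->E, B8->F, B10->T, B10->T, B10->F, B11->T, B11->F; hits B1=T, B2=T, B3=F, B4=F, B5=S, B6=T, B7=E, B8=F, B9=E, B10=T, B10=F, B11=T, B11=F
test 10 (b=9, d=7) fires B1->T, B2->F, B3->F, B5->E, B4->T, B7->S, B6->T, B9->E, B8->F, B10->T, B10->T, B10->F, B11->T, B11->F; hits B1=T, B2=F, B3=F, B4=T, B5=E, B6=T, B7=S, B8=F, B9=E, B10=T, B10=F, B11=T, B11=F
union over all inputs: B1=T, B1=F, B2=T, B2=F, B3=T, B3=F, B4=T, B4=F, B5=S, B5=E, B6=T, B7=S, B7=E, B8=F, B9=E, B10=T, B10=F, B11=T, B11=F (19 outcomes)
checked all size-1 subsets: none covers 19 outcomes (max 13/19)
checked all size-2 subsets: none covers 19 outcomes (max 18/19)
at size 3, {2, 3, 9} reaches all 19 outcomes; every lexicographically earlier size-3 subset fails
Answer: 2, 3, 9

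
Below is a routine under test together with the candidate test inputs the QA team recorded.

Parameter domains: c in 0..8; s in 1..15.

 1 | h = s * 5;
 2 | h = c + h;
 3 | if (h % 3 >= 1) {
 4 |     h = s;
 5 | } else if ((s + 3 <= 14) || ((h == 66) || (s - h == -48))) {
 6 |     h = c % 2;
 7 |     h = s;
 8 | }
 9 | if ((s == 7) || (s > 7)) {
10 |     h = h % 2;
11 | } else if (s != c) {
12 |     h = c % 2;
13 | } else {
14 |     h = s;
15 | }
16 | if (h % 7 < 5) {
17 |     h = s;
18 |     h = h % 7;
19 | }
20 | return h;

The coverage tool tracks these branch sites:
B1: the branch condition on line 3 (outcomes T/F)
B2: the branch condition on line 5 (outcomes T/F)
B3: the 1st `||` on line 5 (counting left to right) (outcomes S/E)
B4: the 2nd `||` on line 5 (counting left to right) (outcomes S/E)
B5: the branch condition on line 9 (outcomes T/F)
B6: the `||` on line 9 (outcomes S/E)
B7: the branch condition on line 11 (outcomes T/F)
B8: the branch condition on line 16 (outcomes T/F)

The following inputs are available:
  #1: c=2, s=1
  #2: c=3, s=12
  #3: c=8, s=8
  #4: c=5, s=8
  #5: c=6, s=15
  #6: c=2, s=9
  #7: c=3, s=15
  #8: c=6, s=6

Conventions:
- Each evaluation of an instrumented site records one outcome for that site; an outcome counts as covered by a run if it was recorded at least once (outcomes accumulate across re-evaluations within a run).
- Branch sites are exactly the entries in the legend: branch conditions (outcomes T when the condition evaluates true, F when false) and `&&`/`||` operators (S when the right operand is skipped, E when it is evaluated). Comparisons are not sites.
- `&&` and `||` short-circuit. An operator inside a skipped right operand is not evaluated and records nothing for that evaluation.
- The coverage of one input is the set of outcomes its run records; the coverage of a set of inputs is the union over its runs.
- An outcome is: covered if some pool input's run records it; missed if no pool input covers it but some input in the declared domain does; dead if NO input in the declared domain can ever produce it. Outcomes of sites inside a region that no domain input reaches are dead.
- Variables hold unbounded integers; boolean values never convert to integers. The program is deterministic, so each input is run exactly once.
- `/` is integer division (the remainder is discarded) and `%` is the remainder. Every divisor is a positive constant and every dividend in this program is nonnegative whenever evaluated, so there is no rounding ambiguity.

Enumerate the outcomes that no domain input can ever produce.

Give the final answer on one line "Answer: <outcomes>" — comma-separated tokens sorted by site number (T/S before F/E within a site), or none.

checking every outcome against all 135 domain inputs:
  reachable outcomes have witnesses, e.g. B1=T (e.g. c=0, s=1), B1=F (e.g. c=0, s=3), B2=T (e.g. c=0, s=3), B2=F (e.g. c=0, s=15)

Answer: none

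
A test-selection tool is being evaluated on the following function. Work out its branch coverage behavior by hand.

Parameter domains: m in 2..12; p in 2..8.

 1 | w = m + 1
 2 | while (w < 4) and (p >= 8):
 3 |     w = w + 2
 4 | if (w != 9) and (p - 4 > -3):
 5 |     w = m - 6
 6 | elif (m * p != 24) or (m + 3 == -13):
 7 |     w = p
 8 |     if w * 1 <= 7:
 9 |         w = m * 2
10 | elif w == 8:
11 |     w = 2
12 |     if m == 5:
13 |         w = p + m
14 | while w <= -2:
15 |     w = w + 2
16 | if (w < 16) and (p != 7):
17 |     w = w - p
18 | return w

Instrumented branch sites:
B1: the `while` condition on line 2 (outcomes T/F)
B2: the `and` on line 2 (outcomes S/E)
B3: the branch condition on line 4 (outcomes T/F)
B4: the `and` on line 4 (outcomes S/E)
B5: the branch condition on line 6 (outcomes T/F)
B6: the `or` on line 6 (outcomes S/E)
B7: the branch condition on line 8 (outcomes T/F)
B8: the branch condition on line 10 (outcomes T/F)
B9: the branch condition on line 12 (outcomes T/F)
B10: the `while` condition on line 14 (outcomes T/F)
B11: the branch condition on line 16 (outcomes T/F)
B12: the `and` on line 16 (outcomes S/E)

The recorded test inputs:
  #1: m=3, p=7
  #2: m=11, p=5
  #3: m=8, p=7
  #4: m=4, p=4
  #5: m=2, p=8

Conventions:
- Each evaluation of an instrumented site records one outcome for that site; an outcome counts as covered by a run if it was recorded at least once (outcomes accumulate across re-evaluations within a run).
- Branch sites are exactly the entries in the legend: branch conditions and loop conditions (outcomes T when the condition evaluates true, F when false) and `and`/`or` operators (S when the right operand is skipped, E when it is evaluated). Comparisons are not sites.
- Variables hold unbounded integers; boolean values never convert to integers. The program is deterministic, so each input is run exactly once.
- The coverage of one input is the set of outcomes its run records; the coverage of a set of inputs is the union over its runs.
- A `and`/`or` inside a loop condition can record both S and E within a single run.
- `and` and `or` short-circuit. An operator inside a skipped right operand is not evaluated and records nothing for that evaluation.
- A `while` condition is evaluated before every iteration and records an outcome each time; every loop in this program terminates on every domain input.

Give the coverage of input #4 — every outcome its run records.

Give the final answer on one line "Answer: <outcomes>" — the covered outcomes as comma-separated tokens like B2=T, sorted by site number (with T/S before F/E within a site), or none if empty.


Event log for input #4 (m=4, p=4):
  B2->S, B1->F, B4->E, B3->T, B10->T, B10->F, B12->E, B11->T
collecting distinct outcomes: B1=F, B2=S, B3=T, B4=E, B10=T, B10=F, B11=T, B12=E
Answer: B1=F, B2=S, B3=T, B4=E, B10=T, B10=F, B11=T, B12=E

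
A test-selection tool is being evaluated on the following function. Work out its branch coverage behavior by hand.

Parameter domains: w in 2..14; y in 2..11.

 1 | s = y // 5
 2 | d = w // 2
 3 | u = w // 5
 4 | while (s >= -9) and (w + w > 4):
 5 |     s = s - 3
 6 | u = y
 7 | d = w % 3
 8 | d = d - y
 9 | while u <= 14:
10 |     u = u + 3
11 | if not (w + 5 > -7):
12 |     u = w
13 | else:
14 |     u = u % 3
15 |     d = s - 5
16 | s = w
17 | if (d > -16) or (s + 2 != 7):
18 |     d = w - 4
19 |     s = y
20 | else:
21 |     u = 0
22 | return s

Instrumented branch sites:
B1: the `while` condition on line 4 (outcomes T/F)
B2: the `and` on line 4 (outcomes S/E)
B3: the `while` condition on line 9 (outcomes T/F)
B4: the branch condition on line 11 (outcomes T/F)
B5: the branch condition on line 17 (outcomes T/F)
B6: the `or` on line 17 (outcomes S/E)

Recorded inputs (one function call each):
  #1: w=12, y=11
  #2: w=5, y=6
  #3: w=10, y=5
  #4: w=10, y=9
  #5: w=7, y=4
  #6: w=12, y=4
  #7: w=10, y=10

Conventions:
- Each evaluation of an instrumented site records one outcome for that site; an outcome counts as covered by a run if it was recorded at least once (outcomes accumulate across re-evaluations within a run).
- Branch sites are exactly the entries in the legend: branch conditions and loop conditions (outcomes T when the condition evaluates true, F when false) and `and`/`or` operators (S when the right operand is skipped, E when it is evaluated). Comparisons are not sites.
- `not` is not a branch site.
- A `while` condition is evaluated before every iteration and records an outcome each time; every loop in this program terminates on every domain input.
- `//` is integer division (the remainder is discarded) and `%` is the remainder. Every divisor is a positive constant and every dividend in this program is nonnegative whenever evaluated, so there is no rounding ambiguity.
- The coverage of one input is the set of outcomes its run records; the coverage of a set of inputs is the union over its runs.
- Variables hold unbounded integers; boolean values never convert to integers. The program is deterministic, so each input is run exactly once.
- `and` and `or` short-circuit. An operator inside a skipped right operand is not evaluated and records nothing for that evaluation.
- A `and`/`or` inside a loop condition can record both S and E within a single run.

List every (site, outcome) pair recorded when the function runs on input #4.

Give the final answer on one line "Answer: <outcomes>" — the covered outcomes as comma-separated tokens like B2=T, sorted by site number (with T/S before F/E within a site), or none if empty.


Tracing the run of input #4 (w=10, y=9):
  B2->E, B1->T, B2->E, B1->T, B2->E, B1->T, B2->E, B1->T, B2->S, B1->F
  B3->T, B3->T, B3->F, B4->F, B6->E, B5->T
deduplicating events, the covered set is: B1=T, B1=F, B2=S, B2=E, B3=T, B3=F, B4=F, B5=T, B6=E
Answer: B1=T, B1=F, B2=S, B2=E, B3=T, B3=F, B4=F, B5=T, B6=E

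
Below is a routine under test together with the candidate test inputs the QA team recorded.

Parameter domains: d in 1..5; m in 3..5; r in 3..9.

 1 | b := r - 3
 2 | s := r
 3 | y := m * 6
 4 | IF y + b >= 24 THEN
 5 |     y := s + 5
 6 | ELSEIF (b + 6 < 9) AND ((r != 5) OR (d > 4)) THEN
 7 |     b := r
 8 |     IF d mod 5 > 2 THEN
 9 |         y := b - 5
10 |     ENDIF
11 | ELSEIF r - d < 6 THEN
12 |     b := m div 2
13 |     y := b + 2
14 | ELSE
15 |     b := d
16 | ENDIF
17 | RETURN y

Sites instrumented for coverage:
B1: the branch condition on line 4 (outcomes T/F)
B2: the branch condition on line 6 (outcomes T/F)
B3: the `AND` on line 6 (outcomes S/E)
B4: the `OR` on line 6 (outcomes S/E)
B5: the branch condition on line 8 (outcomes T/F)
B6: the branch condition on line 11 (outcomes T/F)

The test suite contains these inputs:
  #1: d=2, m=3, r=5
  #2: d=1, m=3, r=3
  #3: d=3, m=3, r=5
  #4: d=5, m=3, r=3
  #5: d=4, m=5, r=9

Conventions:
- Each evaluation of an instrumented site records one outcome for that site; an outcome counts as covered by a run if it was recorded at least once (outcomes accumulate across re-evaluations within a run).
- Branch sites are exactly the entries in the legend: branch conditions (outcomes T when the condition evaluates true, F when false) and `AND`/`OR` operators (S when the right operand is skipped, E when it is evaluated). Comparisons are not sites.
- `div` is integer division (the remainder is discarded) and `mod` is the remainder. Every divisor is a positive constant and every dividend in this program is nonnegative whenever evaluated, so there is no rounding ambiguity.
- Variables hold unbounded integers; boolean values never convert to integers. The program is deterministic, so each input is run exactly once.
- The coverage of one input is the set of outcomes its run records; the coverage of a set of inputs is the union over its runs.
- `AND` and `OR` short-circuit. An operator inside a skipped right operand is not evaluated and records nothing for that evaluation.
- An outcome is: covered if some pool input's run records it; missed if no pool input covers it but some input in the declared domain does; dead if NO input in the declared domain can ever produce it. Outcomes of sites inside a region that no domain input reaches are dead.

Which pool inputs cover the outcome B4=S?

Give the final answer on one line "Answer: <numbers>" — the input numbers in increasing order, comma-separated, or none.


input #1 (d=2, m=3, r=5): does not record B4=S
input #2 (d=1, m=3, r=3): records B4=S
input #3 (d=3, m=3, r=5): does not record B4=S
input #4 (d=5, m=3, r=3): records B4=S
input #5 (d=4, m=5, r=9): does not record B4=S
Answer: 2, 4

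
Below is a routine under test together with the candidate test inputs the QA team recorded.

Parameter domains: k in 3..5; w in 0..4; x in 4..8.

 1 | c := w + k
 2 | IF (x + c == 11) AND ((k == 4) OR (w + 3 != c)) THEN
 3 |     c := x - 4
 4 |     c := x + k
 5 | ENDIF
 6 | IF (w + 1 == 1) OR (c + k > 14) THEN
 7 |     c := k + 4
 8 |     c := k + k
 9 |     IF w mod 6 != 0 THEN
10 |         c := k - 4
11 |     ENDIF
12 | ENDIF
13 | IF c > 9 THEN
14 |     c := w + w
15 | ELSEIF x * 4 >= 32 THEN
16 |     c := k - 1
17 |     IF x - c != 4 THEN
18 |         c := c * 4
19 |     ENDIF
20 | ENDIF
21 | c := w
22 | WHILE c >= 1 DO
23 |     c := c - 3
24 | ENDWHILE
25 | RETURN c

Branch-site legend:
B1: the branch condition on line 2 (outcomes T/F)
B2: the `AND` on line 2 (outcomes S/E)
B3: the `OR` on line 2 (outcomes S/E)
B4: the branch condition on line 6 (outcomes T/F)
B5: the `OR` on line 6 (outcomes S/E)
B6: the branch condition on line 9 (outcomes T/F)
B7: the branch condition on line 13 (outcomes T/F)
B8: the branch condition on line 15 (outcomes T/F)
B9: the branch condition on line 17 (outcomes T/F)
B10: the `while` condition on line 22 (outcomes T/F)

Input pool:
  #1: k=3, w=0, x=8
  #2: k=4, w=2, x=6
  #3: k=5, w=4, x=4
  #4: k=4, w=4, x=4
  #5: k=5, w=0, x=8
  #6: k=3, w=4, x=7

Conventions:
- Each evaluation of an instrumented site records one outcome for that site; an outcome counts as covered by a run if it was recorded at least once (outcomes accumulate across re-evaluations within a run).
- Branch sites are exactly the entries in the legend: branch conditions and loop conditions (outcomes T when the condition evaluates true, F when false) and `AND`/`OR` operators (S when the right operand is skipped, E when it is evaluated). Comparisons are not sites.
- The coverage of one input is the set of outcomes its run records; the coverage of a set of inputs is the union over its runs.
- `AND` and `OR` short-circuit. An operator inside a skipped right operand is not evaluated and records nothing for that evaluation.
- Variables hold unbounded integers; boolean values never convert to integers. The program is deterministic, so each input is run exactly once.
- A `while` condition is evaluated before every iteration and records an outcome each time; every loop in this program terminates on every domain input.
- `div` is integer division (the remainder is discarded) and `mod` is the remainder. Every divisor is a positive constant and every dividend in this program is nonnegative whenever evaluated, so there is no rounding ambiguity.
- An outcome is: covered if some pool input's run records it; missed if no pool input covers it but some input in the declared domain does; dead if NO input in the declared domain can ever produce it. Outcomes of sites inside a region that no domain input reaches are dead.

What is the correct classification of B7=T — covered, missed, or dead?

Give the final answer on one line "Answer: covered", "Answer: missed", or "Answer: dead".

B7=T is recorded by pool input(s) 5 -> covered

Answer: covered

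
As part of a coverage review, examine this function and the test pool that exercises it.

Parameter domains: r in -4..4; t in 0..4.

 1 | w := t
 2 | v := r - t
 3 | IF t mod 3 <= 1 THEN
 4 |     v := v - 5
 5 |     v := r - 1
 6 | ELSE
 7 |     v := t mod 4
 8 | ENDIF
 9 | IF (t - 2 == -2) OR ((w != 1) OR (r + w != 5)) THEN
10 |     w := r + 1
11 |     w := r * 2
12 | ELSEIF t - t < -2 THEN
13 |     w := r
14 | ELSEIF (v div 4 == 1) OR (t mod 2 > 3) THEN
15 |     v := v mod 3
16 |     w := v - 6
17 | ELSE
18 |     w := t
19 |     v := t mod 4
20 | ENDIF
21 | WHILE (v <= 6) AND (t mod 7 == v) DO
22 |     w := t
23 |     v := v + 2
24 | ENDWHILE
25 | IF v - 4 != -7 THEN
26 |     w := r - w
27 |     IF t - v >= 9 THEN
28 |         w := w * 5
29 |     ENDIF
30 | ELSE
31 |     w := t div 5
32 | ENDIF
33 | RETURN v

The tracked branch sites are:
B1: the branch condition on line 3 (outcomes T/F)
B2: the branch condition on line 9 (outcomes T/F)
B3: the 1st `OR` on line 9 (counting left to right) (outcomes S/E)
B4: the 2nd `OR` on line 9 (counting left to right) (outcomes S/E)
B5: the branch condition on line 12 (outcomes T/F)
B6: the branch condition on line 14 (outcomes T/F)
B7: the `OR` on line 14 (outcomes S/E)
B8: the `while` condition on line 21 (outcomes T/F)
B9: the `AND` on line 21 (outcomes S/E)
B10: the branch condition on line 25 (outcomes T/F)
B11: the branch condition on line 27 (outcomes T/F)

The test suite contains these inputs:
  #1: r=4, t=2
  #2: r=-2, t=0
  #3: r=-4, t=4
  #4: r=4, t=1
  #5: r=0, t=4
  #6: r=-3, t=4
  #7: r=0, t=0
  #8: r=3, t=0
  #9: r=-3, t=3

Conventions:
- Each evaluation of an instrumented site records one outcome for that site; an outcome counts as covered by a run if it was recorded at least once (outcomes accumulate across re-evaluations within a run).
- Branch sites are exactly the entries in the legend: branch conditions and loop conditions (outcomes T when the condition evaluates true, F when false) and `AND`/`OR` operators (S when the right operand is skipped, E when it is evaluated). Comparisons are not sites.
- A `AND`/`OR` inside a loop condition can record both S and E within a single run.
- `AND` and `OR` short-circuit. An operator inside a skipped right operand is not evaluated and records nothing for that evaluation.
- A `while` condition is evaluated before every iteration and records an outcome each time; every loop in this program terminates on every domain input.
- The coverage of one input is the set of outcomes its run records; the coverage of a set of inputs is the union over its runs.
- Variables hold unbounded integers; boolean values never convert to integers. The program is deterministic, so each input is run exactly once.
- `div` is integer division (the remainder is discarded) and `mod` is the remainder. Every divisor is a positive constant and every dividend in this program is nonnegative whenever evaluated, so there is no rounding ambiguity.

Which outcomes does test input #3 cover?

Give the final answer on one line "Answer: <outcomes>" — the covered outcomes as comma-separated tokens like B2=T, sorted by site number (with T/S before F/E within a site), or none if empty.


Event log for input #3 (r=-4, t=4):
  B1->T, B3->E, B4->S, B2->T, B9->E, B8->F, B10->T, B11->T
deduplicating events, the covered set is: B1=T, B2=T, B3=E, B4=S, B8=F, B9=E, B10=T, B11=T
Answer: B1=T, B2=T, B3=E, B4=S, B8=F, B9=E, B10=T, B11=T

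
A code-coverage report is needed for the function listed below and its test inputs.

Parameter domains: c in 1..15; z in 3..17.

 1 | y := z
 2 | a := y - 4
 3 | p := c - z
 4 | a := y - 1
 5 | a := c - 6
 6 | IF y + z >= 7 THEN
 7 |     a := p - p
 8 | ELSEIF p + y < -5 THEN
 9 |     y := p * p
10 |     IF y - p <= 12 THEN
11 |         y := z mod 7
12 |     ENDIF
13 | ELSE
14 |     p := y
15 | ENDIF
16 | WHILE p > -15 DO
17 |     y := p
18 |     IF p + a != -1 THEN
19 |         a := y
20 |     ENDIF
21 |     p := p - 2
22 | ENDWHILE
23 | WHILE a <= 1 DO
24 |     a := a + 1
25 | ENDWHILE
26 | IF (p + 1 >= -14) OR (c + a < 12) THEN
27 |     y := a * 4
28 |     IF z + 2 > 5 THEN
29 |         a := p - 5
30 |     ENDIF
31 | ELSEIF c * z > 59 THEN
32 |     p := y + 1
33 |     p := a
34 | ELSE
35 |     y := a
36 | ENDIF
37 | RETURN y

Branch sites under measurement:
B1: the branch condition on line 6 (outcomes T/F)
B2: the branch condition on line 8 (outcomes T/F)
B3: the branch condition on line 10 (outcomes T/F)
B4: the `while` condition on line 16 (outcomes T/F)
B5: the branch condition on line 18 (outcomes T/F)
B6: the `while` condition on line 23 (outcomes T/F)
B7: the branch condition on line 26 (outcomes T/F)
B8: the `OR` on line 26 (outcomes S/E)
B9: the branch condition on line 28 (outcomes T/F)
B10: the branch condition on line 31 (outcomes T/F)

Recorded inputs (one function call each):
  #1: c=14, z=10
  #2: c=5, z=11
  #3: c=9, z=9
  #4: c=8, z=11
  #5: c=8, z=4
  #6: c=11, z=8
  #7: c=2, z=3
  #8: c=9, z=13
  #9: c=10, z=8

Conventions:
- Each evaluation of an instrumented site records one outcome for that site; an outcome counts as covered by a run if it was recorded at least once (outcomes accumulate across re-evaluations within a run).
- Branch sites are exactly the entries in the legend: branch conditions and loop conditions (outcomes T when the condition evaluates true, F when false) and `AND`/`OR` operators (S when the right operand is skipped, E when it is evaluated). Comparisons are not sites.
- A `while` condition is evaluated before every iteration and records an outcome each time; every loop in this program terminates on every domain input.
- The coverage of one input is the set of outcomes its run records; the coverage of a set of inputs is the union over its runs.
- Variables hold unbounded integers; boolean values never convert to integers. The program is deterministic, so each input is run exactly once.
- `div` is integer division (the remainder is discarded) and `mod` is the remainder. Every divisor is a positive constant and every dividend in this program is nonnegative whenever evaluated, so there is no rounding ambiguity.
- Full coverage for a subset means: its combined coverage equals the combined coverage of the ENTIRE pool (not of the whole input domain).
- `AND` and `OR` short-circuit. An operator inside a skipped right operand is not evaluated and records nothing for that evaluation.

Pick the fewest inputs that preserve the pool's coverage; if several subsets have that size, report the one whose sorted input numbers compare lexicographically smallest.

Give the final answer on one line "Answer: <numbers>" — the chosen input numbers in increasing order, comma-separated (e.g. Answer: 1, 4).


input #1 (c=14, z=10): covers B1=T, B4=T, B4=F, B5=T, B6=T, B6=F, B7=F, B8=E, B10=T
input #2 (c=5, z=11): covers B1=T, B4=T, B4=F, B5=T, B6=T, B6=F, B7=T, B8=E, B9=T
input #3 (c=9, z=9): covers B1=T, B4=T, B4=F, B5=T, B6=T, B6=F, B7=T, B8=E, B9=T
input #4 (c=8, z=11): covers B1=T, B4=T, B4=F, B5=T, B6=T, B6=F, B7=T, B8=S, B9=T
input #5 (c=8, z=4): covers B1=T, B4=T, B4=F, B5=T, B6=T, B6=F, B7=T, B8=E, B9=T
input #6 (c=11, z=8): covers B1=T, B4=T, B4=F, B5=T, B6=T, B6=F, B7=T, B8=S, B9=T
input #7 (c=2, z=3): covers B1=F, B2=F, B4=T, B4=F, B5=T, B5=F, B6=T, B6=F, B7=T, B8=S, B9=F
input #8 (c=9, z=13): covers B1=T, B4=T, B4=F, B5=T, B6=T, B6=F, B7=T, B8=E, B9=T
input #9 (c=10, z=8): covers B1=T, B4=T, B4=F, B5=T, B6=T, B6=F, B7=F, B8=E, B10=T
pool-wide coverage (16 outcomes): B1=T, B1=F, B2=F, B4=T, B4=F, B5=T, B5=F, B6=T, B6=F, B7=T, B7=F, B8=S, B8=E, B9=T, B9=F, B10=T
size 1 is not enough: best union over all size-1 subsets is 11/16
size 2 is not enough: best union over all size-2 subsets is 15/16
at size 3, {1, 2, 7} reaches all 16 outcomes; every lexicographically earlier size-3 subset fails
Answer: 1, 2, 7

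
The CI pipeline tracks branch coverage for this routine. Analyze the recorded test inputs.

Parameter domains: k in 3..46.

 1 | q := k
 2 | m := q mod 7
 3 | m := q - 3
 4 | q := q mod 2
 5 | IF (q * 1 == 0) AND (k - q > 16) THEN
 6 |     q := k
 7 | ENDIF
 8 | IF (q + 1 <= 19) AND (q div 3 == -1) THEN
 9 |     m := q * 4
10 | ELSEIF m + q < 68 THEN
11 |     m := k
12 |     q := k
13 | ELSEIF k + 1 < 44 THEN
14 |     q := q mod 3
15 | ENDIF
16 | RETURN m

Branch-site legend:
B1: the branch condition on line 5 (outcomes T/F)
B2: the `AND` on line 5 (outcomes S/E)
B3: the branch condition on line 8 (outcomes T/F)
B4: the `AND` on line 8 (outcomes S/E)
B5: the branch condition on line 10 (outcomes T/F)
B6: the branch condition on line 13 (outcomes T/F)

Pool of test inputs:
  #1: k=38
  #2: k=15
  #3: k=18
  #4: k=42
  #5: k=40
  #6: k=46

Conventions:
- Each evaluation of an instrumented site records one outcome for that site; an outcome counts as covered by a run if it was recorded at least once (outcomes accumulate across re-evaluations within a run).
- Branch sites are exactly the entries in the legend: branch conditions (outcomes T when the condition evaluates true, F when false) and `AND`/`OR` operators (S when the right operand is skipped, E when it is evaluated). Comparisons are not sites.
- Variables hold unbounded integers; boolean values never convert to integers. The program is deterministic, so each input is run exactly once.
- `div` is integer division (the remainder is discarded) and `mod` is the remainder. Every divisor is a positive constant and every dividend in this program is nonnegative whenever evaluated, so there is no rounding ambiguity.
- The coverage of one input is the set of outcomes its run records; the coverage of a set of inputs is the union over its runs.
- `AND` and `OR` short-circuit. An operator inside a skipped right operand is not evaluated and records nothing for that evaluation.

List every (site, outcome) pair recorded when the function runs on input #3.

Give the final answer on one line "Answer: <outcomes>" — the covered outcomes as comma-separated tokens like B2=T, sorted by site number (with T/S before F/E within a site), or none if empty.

Tracing the run of input #3 (k=18):
  B2->E, B1->T, B4->E, B3->F, B5->T
distinct outcomes covered: B1=T, B2=E, B3=F, B4=E, B5=T

Answer: B1=T, B2=E, B3=F, B4=E, B5=T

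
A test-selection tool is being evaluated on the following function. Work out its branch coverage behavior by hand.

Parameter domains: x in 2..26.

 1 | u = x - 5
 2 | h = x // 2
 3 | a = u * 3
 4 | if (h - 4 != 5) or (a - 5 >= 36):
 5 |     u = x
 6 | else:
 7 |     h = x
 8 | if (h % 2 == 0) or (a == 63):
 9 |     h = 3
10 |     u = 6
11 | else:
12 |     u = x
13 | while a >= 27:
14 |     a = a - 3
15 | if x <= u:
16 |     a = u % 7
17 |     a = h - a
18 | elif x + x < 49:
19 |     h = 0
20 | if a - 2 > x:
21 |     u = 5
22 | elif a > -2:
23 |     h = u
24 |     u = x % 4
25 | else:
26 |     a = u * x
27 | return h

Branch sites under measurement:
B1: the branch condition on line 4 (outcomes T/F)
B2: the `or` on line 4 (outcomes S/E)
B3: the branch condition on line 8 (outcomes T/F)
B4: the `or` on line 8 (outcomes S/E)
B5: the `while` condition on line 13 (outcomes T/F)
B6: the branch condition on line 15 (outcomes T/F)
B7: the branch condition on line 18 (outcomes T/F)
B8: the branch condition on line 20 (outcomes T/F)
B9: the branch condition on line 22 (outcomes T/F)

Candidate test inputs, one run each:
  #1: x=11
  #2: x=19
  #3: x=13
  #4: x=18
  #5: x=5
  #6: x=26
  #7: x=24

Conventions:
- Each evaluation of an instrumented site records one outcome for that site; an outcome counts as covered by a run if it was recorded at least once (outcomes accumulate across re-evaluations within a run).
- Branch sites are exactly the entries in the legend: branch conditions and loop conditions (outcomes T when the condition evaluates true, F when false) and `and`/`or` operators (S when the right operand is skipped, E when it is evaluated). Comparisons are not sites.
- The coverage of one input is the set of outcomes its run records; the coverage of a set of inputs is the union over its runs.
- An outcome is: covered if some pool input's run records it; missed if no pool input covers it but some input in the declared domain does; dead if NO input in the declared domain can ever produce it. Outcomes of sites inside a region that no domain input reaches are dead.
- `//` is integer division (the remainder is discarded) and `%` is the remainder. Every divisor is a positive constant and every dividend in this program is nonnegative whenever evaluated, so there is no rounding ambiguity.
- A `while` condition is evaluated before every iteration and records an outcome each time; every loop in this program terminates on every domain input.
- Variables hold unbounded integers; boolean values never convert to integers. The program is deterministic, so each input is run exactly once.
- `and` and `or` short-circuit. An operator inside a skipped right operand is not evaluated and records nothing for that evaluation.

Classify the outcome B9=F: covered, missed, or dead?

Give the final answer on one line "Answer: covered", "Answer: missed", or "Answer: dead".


B9=F is recorded by pool input(s) 5 -> covered
Answer: covered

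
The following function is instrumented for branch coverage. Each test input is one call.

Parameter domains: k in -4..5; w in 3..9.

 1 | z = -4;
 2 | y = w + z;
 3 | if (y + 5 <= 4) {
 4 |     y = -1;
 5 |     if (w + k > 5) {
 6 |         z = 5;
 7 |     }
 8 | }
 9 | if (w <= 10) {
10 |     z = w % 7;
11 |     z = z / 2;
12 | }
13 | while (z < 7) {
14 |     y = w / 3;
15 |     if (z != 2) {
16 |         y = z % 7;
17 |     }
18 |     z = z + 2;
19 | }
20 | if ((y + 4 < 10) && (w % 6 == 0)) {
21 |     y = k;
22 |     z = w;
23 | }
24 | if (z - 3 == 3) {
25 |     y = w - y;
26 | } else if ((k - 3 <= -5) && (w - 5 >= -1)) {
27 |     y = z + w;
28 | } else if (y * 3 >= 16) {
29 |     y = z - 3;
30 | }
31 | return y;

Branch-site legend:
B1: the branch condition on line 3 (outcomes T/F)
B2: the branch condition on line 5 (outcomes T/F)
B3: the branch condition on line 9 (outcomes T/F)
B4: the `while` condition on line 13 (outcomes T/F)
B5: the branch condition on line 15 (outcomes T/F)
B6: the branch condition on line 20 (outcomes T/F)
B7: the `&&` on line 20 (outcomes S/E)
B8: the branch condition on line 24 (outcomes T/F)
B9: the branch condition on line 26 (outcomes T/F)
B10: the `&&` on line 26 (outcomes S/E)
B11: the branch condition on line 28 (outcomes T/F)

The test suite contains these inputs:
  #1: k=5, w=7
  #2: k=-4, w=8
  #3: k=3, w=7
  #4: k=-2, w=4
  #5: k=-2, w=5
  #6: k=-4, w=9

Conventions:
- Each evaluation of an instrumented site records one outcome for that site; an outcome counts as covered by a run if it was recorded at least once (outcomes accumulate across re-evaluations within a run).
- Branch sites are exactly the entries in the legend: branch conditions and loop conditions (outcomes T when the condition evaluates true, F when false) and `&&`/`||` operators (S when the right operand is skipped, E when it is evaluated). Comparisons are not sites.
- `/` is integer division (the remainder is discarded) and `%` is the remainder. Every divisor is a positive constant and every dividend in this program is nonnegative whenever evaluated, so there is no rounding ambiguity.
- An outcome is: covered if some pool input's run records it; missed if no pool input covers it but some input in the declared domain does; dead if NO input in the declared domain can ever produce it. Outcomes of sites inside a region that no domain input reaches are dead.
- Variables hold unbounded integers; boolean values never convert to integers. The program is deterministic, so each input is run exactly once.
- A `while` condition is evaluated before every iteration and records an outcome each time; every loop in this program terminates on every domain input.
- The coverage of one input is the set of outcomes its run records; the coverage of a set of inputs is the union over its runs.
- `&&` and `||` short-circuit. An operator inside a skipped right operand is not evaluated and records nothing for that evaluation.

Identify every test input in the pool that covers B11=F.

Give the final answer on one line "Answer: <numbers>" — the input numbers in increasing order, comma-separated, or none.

input #1 (k=5, w=7): misses B11=F
input #2 (k=-4, w=8): misses B11=F
input #3 (k=3, w=7): misses B11=F
input #4 (k=-2, w=4): misses B11=F
input #5 (k=-2, w=5): misses B11=F
input #6 (k=-4, w=9): misses B11=F

Answer: none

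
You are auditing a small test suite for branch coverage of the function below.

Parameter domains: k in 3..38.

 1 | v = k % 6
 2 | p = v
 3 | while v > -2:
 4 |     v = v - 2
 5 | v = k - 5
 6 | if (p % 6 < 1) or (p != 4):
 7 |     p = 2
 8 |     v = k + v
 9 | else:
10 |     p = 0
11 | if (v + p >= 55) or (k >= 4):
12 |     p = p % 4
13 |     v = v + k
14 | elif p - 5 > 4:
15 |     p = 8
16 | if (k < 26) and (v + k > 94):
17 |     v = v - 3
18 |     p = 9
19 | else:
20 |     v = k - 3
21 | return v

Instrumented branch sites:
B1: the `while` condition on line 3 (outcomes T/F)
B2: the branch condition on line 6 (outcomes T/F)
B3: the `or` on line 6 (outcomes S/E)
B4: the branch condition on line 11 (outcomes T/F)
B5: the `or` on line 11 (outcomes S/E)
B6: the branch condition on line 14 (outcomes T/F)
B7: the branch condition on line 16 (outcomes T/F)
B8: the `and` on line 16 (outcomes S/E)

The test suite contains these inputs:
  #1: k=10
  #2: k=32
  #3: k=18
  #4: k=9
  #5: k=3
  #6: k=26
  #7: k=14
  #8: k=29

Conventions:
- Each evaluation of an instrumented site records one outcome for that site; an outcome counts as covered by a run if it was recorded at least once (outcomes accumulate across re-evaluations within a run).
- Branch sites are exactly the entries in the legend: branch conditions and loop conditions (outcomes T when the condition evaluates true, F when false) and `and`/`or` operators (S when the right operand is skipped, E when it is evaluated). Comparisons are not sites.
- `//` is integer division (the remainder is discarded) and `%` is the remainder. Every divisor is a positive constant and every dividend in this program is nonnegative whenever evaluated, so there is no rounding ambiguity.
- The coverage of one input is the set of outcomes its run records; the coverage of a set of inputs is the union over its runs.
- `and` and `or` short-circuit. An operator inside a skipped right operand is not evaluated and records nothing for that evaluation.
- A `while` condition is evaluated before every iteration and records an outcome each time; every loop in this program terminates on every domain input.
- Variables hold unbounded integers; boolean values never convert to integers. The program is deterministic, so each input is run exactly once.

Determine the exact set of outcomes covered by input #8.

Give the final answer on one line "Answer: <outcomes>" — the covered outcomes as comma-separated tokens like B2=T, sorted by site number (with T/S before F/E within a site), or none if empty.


Running input #8 (k=29), event by event:
  B1->T, B1->T, B1->T, B1->T, B1->F, B3->E, B2->T, B5->S, B4->T, B8->S
  B7->F
distinct outcomes covered: B1=T, B1=F, B2=T, B3=E, B4=T, B5=S, B7=F, B8=S
Answer: B1=T, B1=F, B2=T, B3=E, B4=T, B5=S, B7=F, B8=S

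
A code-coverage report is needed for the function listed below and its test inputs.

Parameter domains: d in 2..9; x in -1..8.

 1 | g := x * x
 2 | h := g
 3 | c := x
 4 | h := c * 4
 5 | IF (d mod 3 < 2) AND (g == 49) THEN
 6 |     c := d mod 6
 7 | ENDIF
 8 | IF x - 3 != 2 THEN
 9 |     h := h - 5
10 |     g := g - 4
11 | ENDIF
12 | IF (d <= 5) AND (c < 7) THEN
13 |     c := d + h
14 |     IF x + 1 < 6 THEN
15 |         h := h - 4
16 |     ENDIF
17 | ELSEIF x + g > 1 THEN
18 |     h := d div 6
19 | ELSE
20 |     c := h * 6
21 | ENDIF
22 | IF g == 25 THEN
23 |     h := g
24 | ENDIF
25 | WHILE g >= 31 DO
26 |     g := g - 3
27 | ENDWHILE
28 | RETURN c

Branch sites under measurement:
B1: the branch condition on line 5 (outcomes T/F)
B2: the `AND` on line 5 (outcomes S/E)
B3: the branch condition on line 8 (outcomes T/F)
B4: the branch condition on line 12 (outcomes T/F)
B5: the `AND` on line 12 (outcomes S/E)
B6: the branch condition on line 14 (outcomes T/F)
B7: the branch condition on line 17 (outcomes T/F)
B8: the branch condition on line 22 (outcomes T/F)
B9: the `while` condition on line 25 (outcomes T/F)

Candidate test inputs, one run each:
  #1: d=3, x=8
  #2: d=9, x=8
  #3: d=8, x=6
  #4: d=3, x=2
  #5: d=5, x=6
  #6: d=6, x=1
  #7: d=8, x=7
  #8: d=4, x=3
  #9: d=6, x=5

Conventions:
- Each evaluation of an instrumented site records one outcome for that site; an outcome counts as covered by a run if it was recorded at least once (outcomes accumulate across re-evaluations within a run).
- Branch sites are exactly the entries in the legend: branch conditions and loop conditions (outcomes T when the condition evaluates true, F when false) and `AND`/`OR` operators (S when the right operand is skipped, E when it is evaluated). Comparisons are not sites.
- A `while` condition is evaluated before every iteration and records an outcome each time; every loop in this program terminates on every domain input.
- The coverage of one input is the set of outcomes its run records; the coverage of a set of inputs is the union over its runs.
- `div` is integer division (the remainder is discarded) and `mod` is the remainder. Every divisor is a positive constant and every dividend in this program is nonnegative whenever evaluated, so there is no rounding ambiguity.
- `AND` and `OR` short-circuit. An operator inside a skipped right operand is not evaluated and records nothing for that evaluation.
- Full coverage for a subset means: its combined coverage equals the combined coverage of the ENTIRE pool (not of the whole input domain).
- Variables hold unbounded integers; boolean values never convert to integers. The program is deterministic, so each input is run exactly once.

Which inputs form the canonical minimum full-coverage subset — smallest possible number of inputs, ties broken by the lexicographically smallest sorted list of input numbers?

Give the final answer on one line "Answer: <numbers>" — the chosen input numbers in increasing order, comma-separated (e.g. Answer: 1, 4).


test 1 (d=3, x=8) fires B2->E, B1->F, B3->T, B5->E, B4->F, B7->T, B8->F, B9->T, B9->T, B9->T, B9->T, B9->T, B9->T, B9->T, ...; hits B1=F, B2=E, B3=T, B4=F, B5=E, B7=T, B8=F, B9=T, B9=F
test 2 (d=9, x=8) fires B2->E, B1->F, B3->T, B5->S, B4->F, B7->T, B8->F, B9->T, B9->T, B9->T, B9->T, B9->T, B9->T, B9->T, ...; hits B1=F, B2=E, B3=T, B4=F, B5=S, B7=T, B8=F, B9=T, B9=F
test 3 (d=8, x=6) fires B2->S, B1->F, B3->T, B5->S, B4->F, B7->T, B8->F, B9->T, B9->F; hits B1=F, B2=S, B3=T, B4=F, B5=S, B7=T, B8=F, B9=T, B9=F
test 4 (d=3, x=2) fires B2->E, B1->F, B3->T, B5->E, B4->T, B6->T, B8->F, B9->F; hits B1=F, B2=E, B3=T, B4=T, B5=E, B6=T, B8=F, B9=F
test 5 (d=5, x=6) fires B2->S, B1->F, B3->T, B5->E, B4->T, B6->F, B8->F, B9->T, B9->F; hits B1=F, B2=S, B3=T, B4=T, B5=E, B6=F, B8=F, B9=T, B9=F
test 6 (d=6, x=1) fires B2->E, B1->F, B3->T, B5->S, B4->F, B7->F, B8->F, B9->F; hits B1=F, B2=E, B3=T, B4=F, B5=S, B7=F, B8=F, B9=F
test 7 (d=8, x=7) fires B2->S, B1->F, B3->T, B5->S, B4->F, B7->T, B8->F, B9->T, B9->T, B9->T, B9->T, B9->T, B9->F; hits B1=F, B2=S, B3=T, B4=F, B5=S, B7=T, B8=F, B9=T, B9=F
test 8 (d=4, x=3) fires B2->E, B1->F, B3->T, B5->E, B4->T, B6->T, B8->F, B9->F; hits B1=F, B2=E, B3=T, B4=T, B5=E, B6=T, B8=F, B9=F
test 9 (d=6, x=5) fires B2->E, B1->F, B3->F, B5->S, B4->F, B7->T, B8->T, B9->F; hits B1=F, B2=E, B3=F, B4=F, B5=S, B7=T, B8=T, B9=F
union over all inputs: B1=F, B2=S, B2=E, B3=T, B3=F, B4=T, B4=F, B5=S, B5=E, B6=T, B6=F, B7=T, B7=F, B8=T, B8=F, B9=T, B9=F (17 outcomes)
size 1 is not enough: best union over all size-1 subsets is 9/17
size 2 is not enough: best union over all size-2 subsets is 15/17
size 3 is not enough: best union over all size-3 subsets is 16/17
the canonical winner is {4, 5, 6, 9}: size 4, full 17-outcome coverage, earliest index list among size-4 covers
Answer: 4, 5, 6, 9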